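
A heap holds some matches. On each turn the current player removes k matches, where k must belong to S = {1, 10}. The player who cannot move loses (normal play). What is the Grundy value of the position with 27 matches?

n :  0  1  2  3  4  5  6  7  8  9 10 11 12 13 14 15 16 17 18 19 20 21 22 23 24 25 26 27
G :  0  1  0  1  0  1  0  1  0  1  2  0  1  0  1  0  1  0  1  0  1  2  0  1  0  1  0  1

1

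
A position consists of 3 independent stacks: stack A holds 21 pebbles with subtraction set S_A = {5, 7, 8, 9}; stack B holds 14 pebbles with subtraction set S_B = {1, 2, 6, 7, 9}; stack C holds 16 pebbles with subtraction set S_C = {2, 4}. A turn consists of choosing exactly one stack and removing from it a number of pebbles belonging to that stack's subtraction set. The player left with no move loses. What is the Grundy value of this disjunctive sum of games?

Stack A, S = {5, 7, 8, 9}:
n :  0  1  2  3  4  5  6  7  8  9 10 11 12 13 14 15 16 17 18 19 20 21
G :  0  0  0  0  0  1  1  1  1  1  2  2  2  2  0  0  0  0  0  1  1  1
G_A(21) = 1.
Stack B, S = {1, 2, 6, 7, 9}:
G(0) = 0
G(1) = mex{0} = 1
G(2) = mex{1,0} = 2
G(3) = mex{2,1} = 0
G(4) = mex{0,2} = 1
G(5) = mex{1,0} = 2
G(6) = mex{2,1,0} = 3
G(7) = mex{3,2,1,0} = 4
G(8) = mex{4,3,2,1} = 0
G(9) = mex{0,4,0,2,0} = 1
G(10) = mex{1,0,1,0,1} = 2
G(11) = mex{2,1,2,1,2} = 0
G(12) = mex{0,2,3,2,0} = 1
G(13) = mex{1,0,4,3,1} = 2
G(14) = mex{2,1,0,4,2} = 3
G_B(14) = 3.
Stack C, S = {2, 4}:
n :  0  1  2  3  4  5  6  7  8  9 10 11 12 13 14 15 16
G :  0  0  1  1  2  2  0  0  1  1  2  2  0  0  1  1  2
G_C(16) = 2.
Combined Grundy value = 1 ⊕ 3 ⊕ 2 = 0.

0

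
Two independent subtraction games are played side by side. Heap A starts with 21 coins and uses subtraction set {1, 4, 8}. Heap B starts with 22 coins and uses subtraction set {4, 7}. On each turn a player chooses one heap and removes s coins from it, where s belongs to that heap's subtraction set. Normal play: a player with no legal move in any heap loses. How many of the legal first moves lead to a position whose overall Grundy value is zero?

1

Heap A, S = {1, 4, 8}:
G(0) = 0
G(1) = mex{0} = 1
G(2) = mex{1} = 0
G(3) = mex{0} = 1
G(4) = mex{1,0} = 2
G(5) = mex{2,1} = 0
G(6) = mex{0,0} = 1
G(7) = mex{1,1} = 0
G(8) = mex{0,2,0} = 1
G(9) = mex{1,0,1} = 2
G(10) = mex{2,1,0} = 3
G(11) = mex{3,0,1} = 2
G(12) = mex{2,1,2} = 0
G(13) = mex{0,2,0} = 1
G(14) = mex{1,3,1} = 0
G(15) = mex{0,2,0} = 1
G(16) = mex{1,0,1} = 2
G(17) = mex{2,1,2} = 0
G(18) = mex{0,0,3} = 1
G(19) = mex{1,1,2} = 0
G(20) = mex{0,2,0} = 1
G(21) = mex{1,0,1} = 2
G_A(21) = 2.
Heap B, S = {4, 7}:
n :  0  1  2  3  4  5  6  7  8  9 10 11 12 13 14 15 16 17 18 19 20 21 22
G :  0  0  0  0  1  1  1  1  2  2  2  0  0  0  0  1  1  1  1  2  2  2  0
G_B(22) = 0.
Combined Grundy value = 2 ⊕ 0 = 2.
A winning move leaves total XOR = 0, i.e. changes one component's Grundy value g to g ⊕ X where X is the current total.
Heap A: need g' = 2⊕2 = 0. Options: 21−1→G=1, 21−4→G=0, 21−8→G=1. Hits: 1.
Heap B: need g' = 0⊕2 = 2. Options: 22−4→G=1, 22−7→G=1. Hits: 0.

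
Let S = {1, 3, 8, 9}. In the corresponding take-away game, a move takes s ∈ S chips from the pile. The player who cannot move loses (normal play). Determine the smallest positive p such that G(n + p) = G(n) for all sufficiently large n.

n :  0  1  2  3  4  5  6  7  8  9 10 11 12 13 14 15 16 17 18 19 20 21 22 23 24 25 26 27 28 29 30 31 32 33
G :  0  1  0  1  0  1  0  1  2  3  2  3  2  3  2  3  0  1  0  1  0  1  0  1  2  3  2  3  2  3  2  3  0  1
G(n+16) = G(n) holds for n = 0,…,8 (a full window of length max(S) = 9), so the sequence is purely periodic with period 16.

16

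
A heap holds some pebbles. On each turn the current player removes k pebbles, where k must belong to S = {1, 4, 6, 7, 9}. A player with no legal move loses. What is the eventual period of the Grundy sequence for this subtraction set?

n :  0  1  2  3  4  5  6  7  8  9 10 11 12 13 14 15 16 17 18 19 20 21 22 23 24 25 26 27
G :  0  1  0  1  2  0  1  2  3  2  0  1  2  0  1  0  1  2  0  1  2  3  2  0  1  2  0  1
G(n+13) = G(n) holds for n = 0,…,8 (a full window of length max(S) = 9), so the sequence is purely periodic with period 13.

13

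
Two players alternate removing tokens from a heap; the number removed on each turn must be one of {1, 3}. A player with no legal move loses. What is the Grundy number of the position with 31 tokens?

1

n :  0  1  2  3  4  5  6  7  8  9 10 11 12 13 14 15 16 17 18 19 20 21 22 23 24 25 26 27 28 29 30 31
G :  0  1  0  1  0  1  0  1  0  1  0  1  0  1  0  1  0  1  0  1  0  1  0  1  0  1  0  1  0  1  0  1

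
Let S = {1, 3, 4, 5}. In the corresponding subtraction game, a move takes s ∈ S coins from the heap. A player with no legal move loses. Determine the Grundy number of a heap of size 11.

1

n :  0  1  2  3  4  5  6  7  8  9 10 11
G :  0  1  0  1  2  3  2  3  0  1  0  1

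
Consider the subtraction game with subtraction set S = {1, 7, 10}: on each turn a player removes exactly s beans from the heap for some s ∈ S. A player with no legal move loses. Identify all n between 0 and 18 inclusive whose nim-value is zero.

n :  0  1  2  3  4  5  6  7  8  9 10 11 12 13 14 15 16 17 18
G :  0  1  0  1  0  1  0  1  0  1  2  3  2  3  2  3  2  0  1
P-positions are exactly the n with G(n) = 0.

0, 2, 4, 6, 8, 17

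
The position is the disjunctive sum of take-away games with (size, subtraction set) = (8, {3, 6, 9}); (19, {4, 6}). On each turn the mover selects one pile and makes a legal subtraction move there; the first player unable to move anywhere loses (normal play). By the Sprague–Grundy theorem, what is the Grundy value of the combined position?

0

Pile A, S = {3, 6, 9}:
n : 0 1 2 3 4 5 6 7 8
G : 0 0 0 1 1 1 2 2 2
G_A(8) = 2.
Pile B, S = {4, 6}:
G(0) = 0
G(1) = mex{} = 0
G(2) = mex{} = 0
G(3) = mex{} = 0
G(4) = mex{0} = 1
G(5) = mex{0} = 1
G(6) = mex{0,0} = 1
G(7) = mex{0,0} = 1
G(8) = mex{1,0} = 2
G(9) = mex{1,0} = 2
G(10) = mex{1,1} = 0
G(11) = mex{1,1} = 0
G(12) = mex{2,1} = 0
G(13) = mex{2,1} = 0
G(14) = mex{0,2} = 1
G(15) = mex{0,2} = 1
G(16) = mex{0,0} = 1
G(17) = mex{0,0} = 1
G(18) = mex{1,0} = 2
G(19) = mex{1,0} = 2
G_B(19) = 2.
Combined Grundy value = 2 ⊕ 2 = 0.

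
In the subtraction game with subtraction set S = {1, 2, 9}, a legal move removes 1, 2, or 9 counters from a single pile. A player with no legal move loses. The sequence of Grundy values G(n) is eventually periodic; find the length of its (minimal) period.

n :  0  1  2  3  4  5  6  7  8  9 10 11 12 13 14 15 16 17 18 19 20 21
G :  0  1  2  0  1  2  0  1  2  3  0  1  2  0  1  2  0  1  2  3  0  1
G(n+10) = G(n) holds for n = 0,…,8 (a full window of length max(S) = 9), so the sequence is purely periodic with period 10.

10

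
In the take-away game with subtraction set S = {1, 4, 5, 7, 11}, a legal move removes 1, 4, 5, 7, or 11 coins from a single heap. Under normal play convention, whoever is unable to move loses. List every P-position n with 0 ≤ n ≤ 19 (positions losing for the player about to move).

0, 2, 8, 10, 16, 18

n :  0  1  2  3  4  5  6  7  8  9 10 11 12 13 14 15 16 17 18 19
G :  0  1  0  1  2  3  2  3  0  1  0  1  2  3  2  3  0  1  0  1
P-positions are exactly the n with G(n) = 0.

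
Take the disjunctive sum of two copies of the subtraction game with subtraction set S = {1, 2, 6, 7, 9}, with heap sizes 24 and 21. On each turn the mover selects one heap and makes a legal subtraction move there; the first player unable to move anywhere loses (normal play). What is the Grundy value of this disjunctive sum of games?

2

All heaps use S = {1, 2, 6, 7, 9}:
G(0) = 0
G(1) = mex{0} = 1
G(2) = mex{1,0} = 2
G(3) = mex{2,1} = 0
G(4) = mex{0,2} = 1
G(5) = mex{1,0} = 2
G(6) = mex{2,1,0} = 3
G(7) = mex{3,2,1,0} = 4
G(8) = mex{4,3,2,1} = 0
G(9) = mex{0,4,0,2,0} = 1
G(10) = mex{1,0,1,0,1} = 2
G(11) = mex{2,1,2,1,2} = 0
G(12) = mex{0,2,3,2,0} = 1
G(13) = mex{1,0,4,3,1} = 2
G(14) = mex{2,1,0,4,2} = 3
G(15) = mex{3,2,1,0,3} = 4
G(16) = mex{4,3,2,1,4} = 0
G(17) = mex{0,4,0,2,0} = 1
G(18) = mex{1,0,1,0,1} = 2
G(19) = mex{2,1,2,1,2} = 0
G(20) = mex{0,2,3,2,0} = 1
G(21) = mex{1,0,4,3,1} = 2
G(22) = mex{2,1,0,4,2} = 3
G(23) = mex{3,2,1,0,3} = 4
G(24) = mex{4,3,2,1,4} = 0
Heap A: G(24) = 0.
Heap B: G(21) = 2.
Combined Grundy value = 0 ⊕ 2 = 2.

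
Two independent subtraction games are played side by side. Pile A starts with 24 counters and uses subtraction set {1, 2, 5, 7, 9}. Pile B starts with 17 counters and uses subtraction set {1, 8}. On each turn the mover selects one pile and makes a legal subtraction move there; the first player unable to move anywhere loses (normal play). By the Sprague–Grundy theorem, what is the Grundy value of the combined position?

Pile A, S = {1, 2, 5, 7, 9}:
n :  0  1  2  3  4  5  6  7  8  9 10 11 12 13 14 15 16 17 18 19 20 21 22 23 24
G :  0  1  2  0  1  2  0  1  2  3  4  5  3  4  0  1  2  0  1  2  0  1  2  3  4
G_A(24) = 4.
Pile B, S = {1, 8}:
n :  0  1  2  3  4  5  6  7  8  9 10 11 12 13 14 15 16 17
G :  0  1  0  1  0  1  0  1  2  0  1  0  1  0  1  0  1  2
G_B(17) = 2.
Combined Grundy value = 4 ⊕ 2 = 6.

6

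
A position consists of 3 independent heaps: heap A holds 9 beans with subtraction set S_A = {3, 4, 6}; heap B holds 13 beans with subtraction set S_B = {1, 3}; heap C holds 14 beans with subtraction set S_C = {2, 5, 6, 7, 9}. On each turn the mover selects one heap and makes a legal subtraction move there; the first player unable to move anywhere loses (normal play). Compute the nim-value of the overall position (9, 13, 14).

0

Heap A, S = {3, 4, 6}:
G(0) = 0
G(1) = mex{} = 0
G(2) = mex{} = 0
G(3) = mex{0} = 1
G(4) = mex{0,0} = 1
G(5) = mex{0,0} = 1
G(6) = mex{1,0,0} = 2
G(7) = mex{1,1,0} = 2
G(8) = mex{1,1,0} = 2
G(9) = mex{2,1,1} = 0
G_A(9) = 0.
Heap B, S = {1, 3}:
n :  0  1  2  3  4  5  6  7  8  9 10 11 12 13
G :  0  1  0  1  0  1  0  1  0  1  0  1  0  1
G_B(13) = 1.
Heap C, S = {2, 5, 6, 7, 9}:
G(0) = 0
G(1) = mex{} = 0
G(2) = mex{0} = 1
G(3) = mex{0} = 1
G(4) = mex{1} = 0
G(5) = mex{1,0} = 2
G(6) = mex{0,0,0} = 1
G(7) = mex{2,1,0,0} = 3
G(8) = mex{1,1,1,0} = 2
G(9) = mex{3,0,1,1,0} = 2
G(10) = mex{2,2,0,1,0} = 3
G(11) = mex{2,1,2,0,1} = 3
G(12) = mex{3,3,1,2,1} = 0
G(13) = mex{3,2,3,1,0} = 4
G(14) = mex{0,2,2,3,2} = 1
G_C(14) = 1.
Combined Grundy value = 0 ⊕ 1 ⊕ 1 = 0.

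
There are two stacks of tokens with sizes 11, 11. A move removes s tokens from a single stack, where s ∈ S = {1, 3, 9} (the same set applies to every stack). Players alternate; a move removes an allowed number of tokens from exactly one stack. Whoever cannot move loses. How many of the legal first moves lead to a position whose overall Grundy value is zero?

All stacks use S = {1, 3, 9}:
G(0) = 0
G(1) = mex{0} = 1
G(2) = mex{1} = 0
G(3) = mex{0,0} = 1
G(4) = mex{1,1} = 0
G(5) = mex{0,0} = 1
G(6) = mex{1,1} = 0
G(7) = mex{0,0} = 1
G(8) = mex{1,1} = 0
G(9) = mex{0,0,0} = 1
G(10) = mex{1,1,1} = 0
G(11) = mex{0,0,0} = 1
Stack A: G(11) = 1.
Stack B: G(11) = 1.
Combined Grundy value = 1 ⊕ 1 = 0.
A winning move leaves total XOR = 0, i.e. changes one component's Grundy value g to g ⊕ X where X is the current total.
Stack A: target g' = 1⊕0 = 1, but every legal move changes the Grundy value (mex property), so 0 moves.
Stack B: target g' = 1⊕0 = 1, but every legal move changes the Grundy value (mex property), so 0 moves.

0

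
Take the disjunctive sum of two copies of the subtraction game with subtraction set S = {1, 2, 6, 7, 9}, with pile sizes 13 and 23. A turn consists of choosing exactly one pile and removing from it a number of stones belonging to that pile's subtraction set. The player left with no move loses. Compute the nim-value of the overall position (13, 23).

All piles use S = {1, 2, 6, 7, 9}:
n :  0  1  2  3  4  5  6  7  8  9 10 11 12 13 14 15 16 17 18 19 20 21 22 23
G :  0  1  2  0  1  2  3  4  0  1  2  0  1  2  3  4  0  1  2  0  1  2  3  4
Pile A: G(13) = 2.
Pile B: G(23) = 4.
Combined Grundy value = 2 ⊕ 4 = 6.

6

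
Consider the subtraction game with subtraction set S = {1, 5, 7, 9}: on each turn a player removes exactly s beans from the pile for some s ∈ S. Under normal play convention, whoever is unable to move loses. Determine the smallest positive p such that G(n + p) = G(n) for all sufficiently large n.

2

n :  0  1  2  3  4  5  6  7  8  9 10 11 12 13 14
G :  0  1  0  1  0  1  0  1  0  1  0  1  0  1  0
G(n+2) = G(n) holds for n = 0,…,8 (a full window of length max(S) = 9), so the sequence is purely periodic with period 2.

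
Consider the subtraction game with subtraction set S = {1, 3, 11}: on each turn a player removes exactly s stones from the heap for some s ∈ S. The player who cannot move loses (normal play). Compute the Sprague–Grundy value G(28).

0

n :  0  1  2  3  4  5  6  7  8  9 10 11 12 13 14 15 16 17 18 19 20 21 22 23 24 25 26 27 28
G :  0  1  0  1  0  1  0  1  0  1  0  1  0  1  0  1  0  1  0  1  0  1  0  1  0  1  0  1  0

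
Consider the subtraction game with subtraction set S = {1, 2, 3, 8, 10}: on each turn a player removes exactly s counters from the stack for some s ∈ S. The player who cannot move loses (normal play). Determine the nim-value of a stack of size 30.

3

G(0) = 0
G(1) = mex{0} = 1
G(2) = mex{1,0} = 2
G(3) = mex{2,1,0} = 3
G(4) = mex{3,2,1} = 0
G(5) = mex{0,3,2} = 1
G(6) = mex{1,0,3} = 2
G(7) = mex{2,1,0} = 3
G(8) = mex{3,2,1,0} = 4
G(9) = mex{4,3,2,1} = 0
G(10) = mex{0,4,3,2,0} = 1
G(11) = mex{1,0,4,3,1} = 2
G(12) = mex{2,1,0,0,2} = 3
G(13) = mex{3,2,1,1,3} = 0
G(14) = mex{0,3,2,2,0} = 1
G(15) = mex{1,0,3,3,1} = 2
G(16) = mex{2,1,0,4,2} = 3
G(17) = mex{3,2,1,0,3} = 4
G(18) = mex{4,3,2,1,4} = 0
G(19) = mex{0,4,3,2,0} = 1
G(20) = mex{1,0,4,3,1} = 2
G(21) = mex{2,1,0,0,2} = 3
G(22) = mex{3,2,1,1,3} = 0
G(23) = mex{0,3,2,2,0} = 1
G(24) = mex{1,0,3,3,1} = 2
G(25) = mex{2,1,0,4,2} = 3
G(26) = mex{3,2,1,0,3} = 4
G(27) = mex{4,3,2,1,4} = 0
G(28) = mex{0,4,3,2,0} = 1
G(29) = mex{1,0,4,3,1} = 2
G(30) = mex{2,1,0,0,2} = 3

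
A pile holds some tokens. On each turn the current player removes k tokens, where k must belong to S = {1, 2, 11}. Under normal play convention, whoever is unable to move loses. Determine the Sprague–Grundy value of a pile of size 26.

n :  0  1  2  3  4  5  6  7  8  9 10 11 12 13 14 15 16 17 18 19 20 21 22 23 24 25 26
G :  0  1  2  0  1  2  0  1  2  0  1  2  0  1  2  0  1  2  0  1  2  0  1  2  0  1  2

2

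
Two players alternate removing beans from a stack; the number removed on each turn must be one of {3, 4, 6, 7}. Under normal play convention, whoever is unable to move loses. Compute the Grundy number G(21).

G(0) = 0
G(1) = mex{} = 0
G(2) = mex{} = 0
G(3) = mex{0} = 1
G(4) = mex{0,0} = 1
G(5) = mex{0,0} = 1
G(6) = mex{1,0,0} = 2
G(7) = mex{1,1,0,0} = 2
G(8) = mex{1,1,0,0} = 2
G(9) = mex{2,1,1,0} = 3
G(10) = mex{2,2,1,1} = 0
G(11) = mex{2,2,1,1} = 0
G(12) = mex{3,2,2,1} = 0
G(13) = mex{0,3,2,2} = 1
G(14) = mex{0,0,2,2} = 1
G(15) = mex{0,0,3,2} = 1
G(16) = mex{1,0,0,3} = 2
G(17) = mex{1,1,0,0} = 2
G(18) = mex{1,1,0,0} = 2
G(19) = mex{2,1,1,0} = 3
G(20) = mex{2,2,1,1} = 0
G(21) = mex{2,2,1,1} = 0

0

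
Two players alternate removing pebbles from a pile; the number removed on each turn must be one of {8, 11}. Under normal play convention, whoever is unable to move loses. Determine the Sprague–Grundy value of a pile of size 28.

1

n :  0  1  2  3  4  5  6  7  8  9 10 11 12 13 14 15 16 17 18 19 20 21 22 23 24 25 26 27 28
G :  0  0  0  0  0  0  0  0  1  1  1  1  1  1  1  1  2  2  2  0  0  0  0  0  0  0  0  1  1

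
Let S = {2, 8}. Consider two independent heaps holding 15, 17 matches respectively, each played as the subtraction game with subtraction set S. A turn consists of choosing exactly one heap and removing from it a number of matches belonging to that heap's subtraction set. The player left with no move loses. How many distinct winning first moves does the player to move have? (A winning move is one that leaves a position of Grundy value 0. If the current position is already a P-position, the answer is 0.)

3

All heaps use S = {2, 8}:
G(0) = 0
G(1) = mex{} = 0
G(2) = mex{0} = 1
G(3) = mex{0} = 1
G(4) = mex{1} = 0
G(5) = mex{1} = 0
G(6) = mex{0} = 1
G(7) = mex{0} = 1
G(8) = mex{1,0} = 2
G(9) = mex{1,0} = 2
G(10) = mex{2,1} = 0
G(11) = mex{2,1} = 0
G(12) = mex{0,0} = 1
G(13) = mex{0,0} = 1
G(14) = mex{1,1} = 0
G(15) = mex{1,1} = 0
G(16) = mex{0,2} = 1
G(17) = mex{0,2} = 1
Heap A: G(15) = 0.
Heap B: G(17) = 1.
Combined Grundy value = 0 ⊕ 1 = 1.
A winning move leaves total XOR = 0, i.e. changes one component's Grundy value g to g ⊕ X where X is the current total.
Heap A: need g' = 0⊕1 = 1. Options: 15−2→G=1, 15−8→G=1. Hits: 2.
Heap B: need g' = 1⊕1 = 0. Options: 17−2→G=0, 17−8→G=2. Hits: 1.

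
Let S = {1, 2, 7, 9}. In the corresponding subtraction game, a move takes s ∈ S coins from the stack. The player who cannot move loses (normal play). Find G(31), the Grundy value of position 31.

3

G(0) = 0
G(1) = mex{0} = 1
G(2) = mex{1,0} = 2
G(3) = mex{2,1} = 0
G(4) = mex{0,2} = 1
G(5) = mex{1,0} = 2
G(6) = mex{2,1} = 0
G(7) = mex{0,2,0} = 1
G(8) = mex{1,0,1} = 2
G(9) = mex{2,1,2,0} = 3
G(10) = mex{3,2,0,1} = 4
G(11) = mex{4,3,1,2} = 0
G(12) = mex{0,4,2,0} = 1
G(13) = mex{1,0,0,1} = 2
G(14) = mex{2,1,1,2} = 0
G(15) = mex{0,2,2,0} = 1
G(16) = mex{1,0,3,1} = 2
G(17) = mex{2,1,4,2} = 0
G(18) = mex{0,2,0,3} = 1
G(19) = mex{1,0,1,4} = 2
G(20) = mex{2,1,2,0} = 3
G(21) = mex{3,2,0,1} = 4
G(22) = mex{4,3,1,2} = 0
G(23) = mex{0,4,2,0} = 1
G(24) = mex{1,0,0,1} = 2
G(25) = mex{2,1,1,2} = 0
G(26) = mex{0,2,2,0} = 1
G(27) = mex{1,0,3,1} = 2
G(28) = mex{2,1,4,2} = 0
G(29) = mex{0,2,0,3} = 1
G(30) = mex{1,0,1,4} = 2
G(31) = mex{2,1,2,0} = 3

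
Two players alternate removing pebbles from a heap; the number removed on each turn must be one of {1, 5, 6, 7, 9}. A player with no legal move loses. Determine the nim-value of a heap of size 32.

n :  0  1  2  3  4  5  6  7  8  9 10 11 12 13 14 15 16 17 18 19 20 21 22 23 24 25 26 27 28 29 30 31 32
G :  0  1  0  1  0  1  2  3  2  3  2  3  0  1  0  1  0  1  2  3  2  3  2  3  0  1  0  1  0  1  2  3  2

2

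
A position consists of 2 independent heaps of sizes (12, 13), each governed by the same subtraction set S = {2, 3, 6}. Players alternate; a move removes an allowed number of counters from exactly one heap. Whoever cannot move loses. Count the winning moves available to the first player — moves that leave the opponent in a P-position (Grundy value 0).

2

All heaps use S = {2, 3, 6}:
n :  0  1  2  3  4  5  6  7  8  9 10 11 12 13
G :  0  0  1  1  2  0  3  1  2  0  0  1  1  2
Heap A: G(12) = 1.
Heap B: G(13) = 2.
Combined Grundy value = 1 ⊕ 2 = 3.
A winning move leaves total XOR = 0, i.e. changes one component's Grundy value g to g ⊕ X where X is the current total.
Heap A: need g' = 1⊕3 = 2. Options: 12−2→G=0, 12−3→G=0, 12−6→G=3. Hits: 0.
Heap B: need g' = 2⊕3 = 1. Options: 13−2→G=1, 13−3→G=0, 13−6→G=1. Hits: 2.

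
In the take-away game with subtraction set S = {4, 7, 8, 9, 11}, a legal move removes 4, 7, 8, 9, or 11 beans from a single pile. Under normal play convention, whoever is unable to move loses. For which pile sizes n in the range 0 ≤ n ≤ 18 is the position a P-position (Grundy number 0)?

0, 1, 2, 3, 15, 16, 17, 18

n :  0  1  2  3  4  5  6  7  8  9 10 11 12 13 14 15 16 17 18
G :  0  0  0  0  1  1  1  1  2  2  2  2  3  3  3  0  0  0  0
P-positions are exactly the n with G(n) = 0.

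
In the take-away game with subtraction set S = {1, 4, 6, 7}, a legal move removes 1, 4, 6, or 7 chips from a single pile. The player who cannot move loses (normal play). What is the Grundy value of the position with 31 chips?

G(0) = 0
G(1) = mex{0} = 1
G(2) = mex{1} = 0
G(3) = mex{0} = 1
G(4) = mex{1,0} = 2
G(5) = mex{2,1} = 0
G(6) = mex{0,0,0} = 1
G(7) = mex{1,1,1,0} = 2
G(8) = mex{2,2,0,1} = 3
G(9) = mex{3,0,1,0} = 2
G(10) = mex{2,1,2,1} = 0
G(11) = mex{0,2,0,2} = 1
G(12) = mex{1,3,1,0} = 2
G(13) = mex{2,2,2,1} = 0
G(14) = mex{0,0,3,2} = 1
G(15) = mex{1,1,2,3} = 0
G(16) = mex{0,2,0,2} = 1
G(17) = mex{1,0,1,0} = 2
G(18) = mex{2,1,2,1} = 0
G(19) = mex{0,0,0,2} = 1
G(20) = mex{1,1,1,0} = 2
G(21) = mex{2,2,0,1} = 3
G(22) = mex{3,0,1,0} = 2
G(23) = mex{2,1,2,1} = 0
G(24) = mex{0,2,0,2} = 1
G(25) = mex{1,3,1,0} = 2
G(26) = mex{2,2,2,1} = 0
G(27) = mex{0,0,3,2} = 1
G(28) = mex{1,1,2,3} = 0
G(29) = mex{0,2,0,2} = 1
G(30) = mex{1,0,1,0} = 2
G(31) = mex{2,1,2,1} = 0

0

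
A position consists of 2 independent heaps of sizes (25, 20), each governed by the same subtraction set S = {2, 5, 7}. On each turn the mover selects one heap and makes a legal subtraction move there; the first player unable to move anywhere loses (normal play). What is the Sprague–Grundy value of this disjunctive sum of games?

2

All heaps use S = {2, 5, 7}:
G(0) = 0
G(1) = mex{} = 0
G(2) = mex{0} = 1
G(3) = mex{0} = 1
G(4) = mex{1} = 0
G(5) = mex{1,0} = 2
G(6) = mex{0,0} = 1
G(7) = mex{2,1,0} = 3
G(8) = mex{1,1,0} = 2
G(9) = mex{3,0,1} = 2
G(10) = mex{2,2,1} = 0
G(11) = mex{2,1,0} = 3
G(12) = mex{0,3,2} = 1
G(13) = mex{3,2,1} = 0
G(14) = mex{1,2,3} = 0
G(15) = mex{0,0,2} = 1
G(16) = mex{0,3,2} = 1
G(17) = mex{1,1,0} = 2
G(18) = mex{1,0,3} = 2
G(19) = mex{2,0,1} = 3
G(20) = mex{2,1,0} = 3
G(21) = mex{3,1,0} = 2
G(22) = mex{3,2,1} = 0
G(23) = mex{2,2,1} = 0
G(24) = mex{0,3,2} = 1
G(25) = mex{0,3,2} = 1
Heap A: G(25) = 1.
Heap B: G(20) = 3.
Combined Grundy value = 1 ⊕ 3 = 2.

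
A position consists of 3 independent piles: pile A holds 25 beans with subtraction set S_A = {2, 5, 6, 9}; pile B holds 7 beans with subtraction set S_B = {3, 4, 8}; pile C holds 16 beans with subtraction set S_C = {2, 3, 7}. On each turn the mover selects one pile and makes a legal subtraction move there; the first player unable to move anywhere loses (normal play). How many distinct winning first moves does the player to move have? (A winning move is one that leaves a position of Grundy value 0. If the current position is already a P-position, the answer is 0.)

5

Pile A, S = {2, 5, 6, 9}:
G(0) = 0
G(1) = mex{} = 0
G(2) = mex{0} = 1
G(3) = mex{0} = 1
G(4) = mex{1} = 0
G(5) = mex{1,0} = 2
G(6) = mex{0,0,0} = 1
G(7) = mex{2,1,0} = 3
G(8) = mex{1,1,1} = 0
G(9) = mex{3,0,1,0} = 2
G(10) = mex{0,2,0,0} = 1
G(11) = mex{2,1,2,1} = 0
G(12) = mex{1,3,1,1} = 0
G(13) = mex{0,0,3,0} = 1
G(14) = mex{0,2,0,2} = 1
G(15) = mex{1,1,2,1} = 0
G(16) = mex{1,0,1,3} = 2
G(17) = mex{0,0,0,0} = 1
G(18) = mex{2,1,0,2} = 3
G(19) = mex{1,1,1,1} = 0
G(20) = mex{3,0,1,0} = 2
G(21) = mex{0,2,0,0} = 1
G(22) = mex{2,1,2,1} = 0
G(23) = mex{1,3,1,1} = 0
G(24) = mex{0,0,3,0} = 1
G(25) = mex{0,2,0,2} = 1
G_A(25) = 1.
Pile B, S = {3, 4, 8}:
n : 0 1 2 3 4 5 6 7
G : 0 0 0 1 1 1 2 0
G_B(7) = 0.
Pile C, S = {2, 3, 7}:
G(0) = 0
G(1) = mex{} = 0
G(2) = mex{0} = 1
G(3) = mex{0,0} = 1
G(4) = mex{1,0} = 2
G(5) = mex{1,1} = 0
G(6) = mex{2,1} = 0
G(7) = mex{0,2,0} = 1
G(8) = mex{0,0,0} = 1
G(9) = mex{1,0,1} = 2
G(10) = mex{1,1,1} = 0
G(11) = mex{2,1,2} = 0
G(12) = mex{0,2,0} = 1
G(13) = mex{0,0,0} = 1
G(14) = mex{1,0,1} = 2
G(15) = mex{1,1,1} = 0
G(16) = mex{2,1,2} = 0
G_C(16) = 0.
Combined Grundy value = 1 ⊕ 0 ⊕ 0 = 1.
A winning move leaves total XOR = 0, i.e. changes one component's Grundy value g to g ⊕ X where X is the current total.
Pile A: need g' = 1⊕1 = 0. Options: 25−2→G=0, 25−5→G=2, 25−6→G=0, 25−9→G=2. Hits: 2.
Pile B: need g' = 0⊕1 = 1. Options: 7−3→G=1, 7−4→G=1. Hits: 2.
Pile C: need g' = 0⊕1 = 1. Options: 16−2→G=2, 16−3→G=1, 16−7→G=2. Hits: 1.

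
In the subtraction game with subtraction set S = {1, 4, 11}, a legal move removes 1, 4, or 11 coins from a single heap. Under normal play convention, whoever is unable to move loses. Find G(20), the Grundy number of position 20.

n :  0  1  2  3  4  5  6  7  8  9 10 11 12 13 14 15 16 17 18 19 20
G :  0  1  0  1  2  0  1  0  1  2  0  1  0  1  2  0  1  0  1  2  0

0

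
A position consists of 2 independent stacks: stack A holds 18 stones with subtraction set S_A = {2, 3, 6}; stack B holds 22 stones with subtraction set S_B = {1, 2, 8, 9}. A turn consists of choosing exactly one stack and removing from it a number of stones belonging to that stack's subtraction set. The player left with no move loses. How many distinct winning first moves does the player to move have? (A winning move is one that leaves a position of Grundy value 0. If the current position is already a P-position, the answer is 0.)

Stack A, S = {2, 3, 6}:
n :  0  1  2  3  4  5  6  7  8  9 10 11 12 13 14 15 16 17 18
G :  0  0  1  1  2  0  3  1  2  0  0  1  1  2  0  3  1  2  0
G_A(18) = 0.
Stack B, S = {1, 2, 8, 9}:
n :  0  1  2  3  4  5  6  7  8  9 10 11 12 13 14 15 16 17 18 19 20 21 22
G :  0  1  2  0  1  2  0  1  2  3  0  1  2  0  1  2  0  1  2  3  0  1  2
G_B(22) = 2.
Combined Grundy value = 0 ⊕ 2 = 2.
A winning move leaves total XOR = 0, i.e. changes one component's Grundy value g to g ⊕ X where X is the current total.
Stack A: need g' = 0⊕2 = 2. Options: 18−2→G=1, 18−3→G=3, 18−6→G=1. Hits: 0.
Stack B: need g' = 2⊕2 = 0. Options: 22−1→G=1, 22−2→G=0, 22−8→G=1, 22−9→G=0. Hits: 2.

2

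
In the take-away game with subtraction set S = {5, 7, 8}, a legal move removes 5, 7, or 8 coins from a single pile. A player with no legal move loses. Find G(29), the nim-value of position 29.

G(0) = 0
G(1) = mex{} = 0
G(2) = mex{} = 0
G(3) = mex{} = 0
G(4) = mex{} = 0
G(5) = mex{0} = 1
G(6) = mex{0} = 1
G(7) = mex{0,0} = 1
G(8) = mex{0,0,0} = 1
G(9) = mex{0,0,0} = 1
G(10) = mex{1,0,0} = 2
G(11) = mex{1,0,0} = 2
G(12) = mex{1,1,0} = 2
G(13) = mex{1,1,1} = 0
G(14) = mex{1,1,1} = 0
G(15) = mex{2,1,1} = 0
G(16) = mex{2,1,1} = 0
G(17) = mex{2,2,1} = 0
G(18) = mex{0,2,2} = 1
G(19) = mex{0,2,2} = 1
G(20) = mex{0,0,2} = 1
G(21) = mex{0,0,0} = 1
G(22) = mex{0,0,0} = 1
G(23) = mex{1,0,0} = 2
G(24) = mex{1,0,0} = 2
G(25) = mex{1,1,0} = 2
G(26) = mex{1,1,1} = 0
G(27) = mex{1,1,1} = 0
G(28) = mex{2,1,1} = 0
G(29) = mex{2,1,1} = 0

0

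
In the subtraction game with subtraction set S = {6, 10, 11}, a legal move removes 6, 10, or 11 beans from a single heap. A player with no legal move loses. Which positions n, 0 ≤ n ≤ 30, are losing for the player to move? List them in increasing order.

n :  0  1  2  3  4  5  6  7  8  9 10 11 12 13 14 15 16 17 18 19 20 21 22 23 24 25 26 27 28 29 30
G :  0  0  0  0  0  0  1  1  1  1  1  1  2  2  2  2  2  0  0  0  0  0  0  1  1  1  1  1  1  2  2
P-positions are exactly the n with G(n) = 0.

0, 1, 2, 3, 4, 5, 17, 18, 19, 20, 21, 22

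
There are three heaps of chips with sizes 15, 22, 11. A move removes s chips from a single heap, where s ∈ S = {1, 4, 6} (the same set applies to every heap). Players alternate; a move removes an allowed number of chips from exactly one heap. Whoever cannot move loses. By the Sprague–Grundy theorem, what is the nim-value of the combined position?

1

All heaps use S = {1, 4, 6}:
G(0) = 0
G(1) = mex{0} = 1
G(2) = mex{1} = 0
G(3) = mex{0} = 1
G(4) = mex{1,0} = 2
G(5) = mex{2,1} = 0
G(6) = mex{0,0,0} = 1
G(7) = mex{1,1,1} = 0
G(8) = mex{0,2,0} = 1
G(9) = mex{1,0,1} = 2
G(10) = mex{2,1,2} = 0
G(11) = mex{0,0,0} = 1
G(12) = mex{1,1,1} = 0
G(13) = mex{0,2,0} = 1
G(14) = mex{1,0,1} = 2
G(15) = mex{2,1,2} = 0
G(16) = mex{0,0,0} = 1
G(17) = mex{1,1,1} = 0
G(18) = mex{0,2,0} = 1
G(19) = mex{1,0,1} = 2
G(20) = mex{2,1,2} = 0
G(21) = mex{0,0,0} = 1
G(22) = mex{1,1,1} = 0
Heap A: G(15) = 0.
Heap B: G(22) = 0.
Heap C: G(11) = 1.
Combined Grundy value = 0 ⊕ 0 ⊕ 1 = 1.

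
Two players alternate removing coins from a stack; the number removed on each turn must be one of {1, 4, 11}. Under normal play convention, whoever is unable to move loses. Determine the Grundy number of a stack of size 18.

1

n :  0  1  2  3  4  5  6  7  8  9 10 11 12 13 14 15 16 17 18
G :  0  1  0  1  2  0  1  0  1  2  0  1  0  1  2  0  1  0  1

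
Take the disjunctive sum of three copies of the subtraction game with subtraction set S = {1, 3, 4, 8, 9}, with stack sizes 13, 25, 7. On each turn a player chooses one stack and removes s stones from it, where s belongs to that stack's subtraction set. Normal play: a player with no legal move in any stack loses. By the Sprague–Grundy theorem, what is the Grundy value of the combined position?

0

All stacks use S = {1, 3, 4, 8, 9}:
G(0) = 0
G(1) = mex{0} = 1
G(2) = mex{1} = 0
G(3) = mex{0,0} = 1
G(4) = mex{1,1,0} = 2
G(5) = mex{2,0,1} = 3
G(6) = mex{3,1,0} = 2
G(7) = mex{2,2,1} = 0
G(8) = mex{0,3,2,0} = 1
G(9) = mex{1,2,3,1,0} = 4
G(10) = mex{4,0,2,0,1} = 3
G(11) = mex{3,1,0,1,0} = 2
G(12) = mex{2,4,1,2,1} = 0
G(13) = mex{0,3,4,3,2} = 1
G(14) = mex{1,2,3,2,3} = 0
G(15) = mex{0,0,2,0,2} = 1
G(16) = mex{1,1,0,1,0} = 2
G(17) = mex{2,0,1,4,1} = 3
G(18) = mex{3,1,0,3,4} = 2
G(19) = mex{2,2,1,2,3} = 0
G(20) = mex{0,3,2,0,2} = 1
G(21) = mex{1,2,3,1,0} = 4
G(22) = mex{4,0,2,0,1} = 3
G(23) = mex{3,1,0,1,0} = 2
G(24) = mex{2,4,1,2,1} = 0
G(25) = mex{0,3,4,3,2} = 1
Stack A: G(13) = 1.
Stack B: G(25) = 1.
Stack C: G(7) = 0.
Combined Grundy value = 1 ⊕ 1 ⊕ 0 = 0.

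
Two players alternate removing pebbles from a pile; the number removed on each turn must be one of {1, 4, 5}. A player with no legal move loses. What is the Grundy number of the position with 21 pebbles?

n :  0  1  2  3  4  5  6  7  8  9 10 11 12 13 14 15 16 17 18 19 20 21
G :  0  1  0  1  2  3  2  3  0  1  0  1  2  3  2  3  0  1  0  1  2  3

3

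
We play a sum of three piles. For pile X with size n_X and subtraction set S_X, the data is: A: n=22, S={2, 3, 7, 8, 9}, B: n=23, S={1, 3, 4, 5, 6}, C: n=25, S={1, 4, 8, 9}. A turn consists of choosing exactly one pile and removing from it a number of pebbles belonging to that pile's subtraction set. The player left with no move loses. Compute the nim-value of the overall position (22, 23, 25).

Pile A, S = {2, 3, 7, 8, 9}:
G(0) = 0
G(1) = mex{} = 0
G(2) = mex{0} = 1
G(3) = mex{0,0} = 1
G(4) = mex{1,0} = 2
G(5) = mex{1,1} = 0
G(6) = mex{2,1} = 0
G(7) = mex{0,2,0} = 1
G(8) = mex{0,0,0,0} = 1
G(9) = mex{1,0,1,0,0} = 2
G(10) = mex{1,1,1,1,0} = 2
G(11) = mex{2,1,2,1,1} = 0
G(12) = mex{2,2,0,2,1} = 3
G(13) = mex{0,2,0,0,2} = 1
G(14) = mex{3,0,1,0,0} = 2
G(15) = mex{1,3,1,1,0} = 2
G(16) = mex{2,1,2,1,1} = 0
G(17) = mex{2,2,2,2,1} = 0
G(18) = mex{0,2,0,2,2} = 1
G(19) = mex{0,0,3,0,2} = 1
G(20) = mex{1,0,1,3,0} = 2
G(21) = mex{1,1,2,1,3} = 0
G(22) = mex{2,1,2,2,1} = 0
G_A(22) = 0.
Pile B, S = {1, 3, 4, 5, 6}:
G(0) = 0
G(1) = mex{0} = 1
G(2) = mex{1} = 0
G(3) = mex{0,0} = 1
G(4) = mex{1,1,0} = 2
G(5) = mex{2,0,1,0} = 3
G(6) = mex{3,1,0,1,0} = 2
G(7) = mex{2,2,1,0,1} = 3
G(8) = mex{3,3,2,1,0} = 4
G(9) = mex{4,2,3,2,1} = 0
G(10) = mex{0,3,2,3,2} = 1
G(11) = mex{1,4,3,2,3} = 0
G(12) = mex{0,0,4,3,2} = 1
G(13) = mex{1,1,0,4,3} = 2
G(14) = mex{2,0,1,0,4} = 3
G(15) = mex{3,1,0,1,0} = 2
G(16) = mex{2,2,1,0,1} = 3
G(17) = mex{3,3,2,1,0} = 4
G(18) = mex{4,2,3,2,1} = 0
G(19) = mex{0,3,2,3,2} = 1
G(20) = mex{1,4,3,2,3} = 0
G(21) = mex{0,0,4,3,2} = 1
G(22) = mex{1,1,0,4,3} = 2
G(23) = mex{2,0,1,0,4} = 3
G_B(23) = 3.
Pile C, S = {1, 4, 8, 9}:
G(0) = 0
G(1) = mex{0} = 1
G(2) = mex{1} = 0
G(3) = mex{0} = 1
G(4) = mex{1,0} = 2
G(5) = mex{2,1} = 0
G(6) = mex{0,0} = 1
G(7) = mex{1,1} = 0
G(8) = mex{0,2,0} = 1
G(9) = mex{1,0,1,0} = 2
G(10) = mex{2,1,0,1} = 3
G(11) = mex{3,0,1,0} = 2
G(12) = mex{2,1,2,1} = 0
G(13) = mex{0,2,0,2} = 1
G(14) = mex{1,3,1,0} = 2
G(15) = mex{2,2,0,1} = 3
G(16) = mex{3,0,1,0} = 2
G(17) = mex{2,1,2,1} = 0
G(18) = mex{0,2,3,2} = 1
G(19) = mex{1,3,2,3} = 0
G(20) = mex{0,2,0,2} = 1
G(21) = mex{1,0,1,0} = 2
G(22) = mex{2,1,2,1} = 0
G(23) = mex{0,0,3,2} = 1
G(24) = mex{1,1,2,3} = 0
G(25) = mex{0,2,0,2} = 1
G_C(25) = 1.
Combined Grundy value = 0 ⊕ 3 ⊕ 1 = 2.

2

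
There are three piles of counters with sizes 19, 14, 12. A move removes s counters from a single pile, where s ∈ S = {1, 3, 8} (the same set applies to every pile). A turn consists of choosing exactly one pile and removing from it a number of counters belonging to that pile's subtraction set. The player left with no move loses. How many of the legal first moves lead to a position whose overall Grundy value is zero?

All piles use S = {1, 3, 8}:
n :  0  1  2  3  4  5  6  7  8  9 10 11 12 13 14 15 16 17 18 19
G :  0  1  0  1  0  1  0  1  2  3  2  0  1  0  1  0  1  0  1  2
Pile A: G(19) = 2.
Pile B: G(14) = 1.
Pile C: G(12) = 1.
Combined Grundy value = 2 ⊕ 1 ⊕ 1 = 2.
A winning move leaves total XOR = 0, i.e. changes one component's Grundy value g to g ⊕ X where X is the current total.
Pile A: need g' = 2⊕2 = 0. Options: 19−1→G=1, 19−3→G=1, 19−8→G=0. Hits: 1.
Pile B: need g' = 1⊕2 = 3. Options: 14−1→G=0, 14−3→G=0, 14−8→G=0. Hits: 0.
Pile C: need g' = 1⊕2 = 3. Options: 12−1→G=0, 12−3→G=3, 12−8→G=0. Hits: 1.

2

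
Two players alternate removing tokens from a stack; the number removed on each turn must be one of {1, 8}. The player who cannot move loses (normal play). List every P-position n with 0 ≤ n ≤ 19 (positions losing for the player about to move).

0, 2, 4, 6, 9, 11, 13, 15, 18

G(0) = 0
G(1) = mex{0} = 1
G(2) = mex{1} = 0
G(3) = mex{0} = 1
G(4) = mex{1} = 0
G(5) = mex{0} = 1
G(6) = mex{1} = 0
G(7) = mex{0} = 1
G(8) = mex{1,0} = 2
G(9) = mex{2,1} = 0
G(10) = mex{0,0} = 1
G(11) = mex{1,1} = 0
G(12) = mex{0,0} = 1
G(13) = mex{1,1} = 0
G(14) = mex{0,0} = 1
G(15) = mex{1,1} = 0
G(16) = mex{0,2} = 1
G(17) = mex{1,0} = 2
G(18) = mex{2,1} = 0
G(19) = mex{0,0} = 1
P-positions are exactly the n with G(n) = 0.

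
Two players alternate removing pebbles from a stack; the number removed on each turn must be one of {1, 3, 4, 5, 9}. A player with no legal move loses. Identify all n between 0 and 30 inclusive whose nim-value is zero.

0, 2, 8, 10, 16, 18, 24, 26

n :  0  1  2  3  4  5  6  7  8  9 10 11 12 13 14 15 16 17 18 19 20 21 22 23 24 25 26 27 28 29 30
G :  0  1  0  1  2  3  2  3  0  1  0  1  2  3  2  3  0  1  0  1  2  3  2  3  0  1  0  1  2  3  2
P-positions are exactly the n with G(n) = 0.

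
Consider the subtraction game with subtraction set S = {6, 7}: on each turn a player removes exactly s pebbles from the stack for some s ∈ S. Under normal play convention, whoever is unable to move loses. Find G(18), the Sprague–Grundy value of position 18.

0

n :  0  1  2  3  4  5  6  7  8  9 10 11 12 13 14 15 16 17 18
G :  0  0  0  0  0  0  1  1  1  1  1  1  2  0  0  0  0  0  0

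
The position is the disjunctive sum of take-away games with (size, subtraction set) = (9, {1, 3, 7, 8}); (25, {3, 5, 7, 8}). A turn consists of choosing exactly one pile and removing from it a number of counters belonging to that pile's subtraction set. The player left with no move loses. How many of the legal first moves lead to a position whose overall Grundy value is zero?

2

Pile A, S = {1, 3, 7, 8}:
G(0) = 0
G(1) = mex{0} = 1
G(2) = mex{1} = 0
G(3) = mex{0,0} = 1
G(4) = mex{1,1} = 0
G(5) = mex{0,0} = 1
G(6) = mex{1,1} = 0
G(7) = mex{0,0,0} = 1
G(8) = mex{1,1,1,0} = 2
G(9) = mex{2,0,0,1} = 3
G_A(9) = 3.
Pile B, S = {3, 5, 7, 8}:
n :  0  1  2  3  4  5  6  7  8  9 10 11 12 13 14 15 16 17 18 19 20 21 22 23 24 25
G :  0  0  0  1  1  1  2  2  2  3  3  0  0  0  1  1  1  2  2  2  3  3  0  0  0  1
G_B(25) = 1.
Combined Grundy value = 3 ⊕ 1 = 2.
A winning move leaves total XOR = 0, i.e. changes one component's Grundy value g to g ⊕ X where X is the current total.
Pile A: need g' = 3⊕2 = 1. Options: 9−1→G=2, 9−3→G=0, 9−7→G=0, 9−8→G=1. Hits: 1.
Pile B: need g' = 1⊕2 = 3. Options: 25−3→G=0, 25−5→G=3, 25−7→G=2, 25−8→G=2. Hits: 1.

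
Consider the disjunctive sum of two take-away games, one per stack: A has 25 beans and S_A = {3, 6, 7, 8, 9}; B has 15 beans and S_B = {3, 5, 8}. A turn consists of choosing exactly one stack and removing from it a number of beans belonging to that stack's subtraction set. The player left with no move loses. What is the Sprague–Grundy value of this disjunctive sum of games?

Stack A, S = {3, 6, 7, 8, 9}:
n :  0  1  2  3  4  5  6  7  8  9 10 11 12 13 14 15 16 17 18 19 20 21 22 23 24 25
G :  0  0  0  1  1  1  2  2  2  3  3  3  0  0  0  1  1  1  2  2  2  3  3  3  0  0
G_A(25) = 0.
Stack B, S = {3, 5, 8}:
G(0) = 0
G(1) = mex{} = 0
G(2) = mex{} = 0
G(3) = mex{0} = 1
G(4) = mex{0} = 1
G(5) = mex{0,0} = 1
G(6) = mex{1,0} = 2
G(7) = mex{1,0} = 2
G(8) = mex{1,1,0} = 2
G(9) = mex{2,1,0} = 3
G(10) = mex{2,1,0} = 3
G(11) = mex{2,2,1} = 0
G(12) = mex{3,2,1} = 0
G(13) = mex{3,2,1} = 0
G(14) = mex{0,3,2} = 1
G(15) = mex{0,3,2} = 1
G_B(15) = 1.
Combined Grundy value = 0 ⊕ 1 = 1.

1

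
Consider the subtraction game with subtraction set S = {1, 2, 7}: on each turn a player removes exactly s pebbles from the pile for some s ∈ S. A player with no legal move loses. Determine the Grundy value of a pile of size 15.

n :  0  1  2  3  4  5  6  7  8  9 10 11 12 13 14 15
G :  0  1  2  0  1  2  0  1  2  0  1  2  0  1  2  0

0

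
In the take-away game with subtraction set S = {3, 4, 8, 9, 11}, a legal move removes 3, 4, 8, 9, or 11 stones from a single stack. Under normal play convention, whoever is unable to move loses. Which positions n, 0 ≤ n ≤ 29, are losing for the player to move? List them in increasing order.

n :  0  1  2  3  4  5  6  7  8  9 10 11 12 13 14 15 16 17 18 19 20 21 22 23 24 25 26 27 28 29
G :  0  0  0  1  1  1  2  0  2  3  1  3  4  2  0  5  3  1  2  0  0  0  1  1  1  2  0  4  3  1
P-positions are exactly the n with G(n) = 0.

0, 1, 2, 7, 14, 19, 20, 21, 26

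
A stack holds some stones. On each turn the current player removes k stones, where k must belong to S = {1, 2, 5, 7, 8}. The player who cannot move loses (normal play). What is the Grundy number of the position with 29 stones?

n :  0  1  2  3  4  5  6  7  8  9 10 11 12 13 14 15 16 17 18 19 20 21 22 23 24 25 26 27 28 29
G :  0  1  2  0  1  2  0  1  2  0  1  2  0  1  2  0  1  2  0  1  2  0  1  2  0  1  2  0  1  2

2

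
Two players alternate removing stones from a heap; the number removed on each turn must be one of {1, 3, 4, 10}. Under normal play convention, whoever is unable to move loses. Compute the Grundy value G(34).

2

G(0) = 0
G(1) = mex{0} = 1
G(2) = mex{1} = 0
G(3) = mex{0,0} = 1
G(4) = mex{1,1,0} = 2
G(5) = mex{2,0,1} = 3
G(6) = mex{3,1,0} = 2
G(7) = mex{2,2,1} = 0
G(8) = mex{0,3,2} = 1
G(9) = mex{1,2,3} = 0
G(10) = mex{0,0,2,0} = 1
G(11) = mex{1,1,0,1} = 2
G(12) = mex{2,0,1,0} = 3
G(13) = mex{3,1,0,1} = 2
G(14) = mex{2,2,1,2} = 0
G(15) = mex{0,3,2,3} = 1
G(16) = mex{1,2,3,2} = 0
G(17) = mex{0,0,2,0} = 1
G(18) = mex{1,1,0,1} = 2
G(19) = mex{2,0,1,0} = 3
G(20) = mex{3,1,0,1} = 2
G(21) = mex{2,2,1,2} = 0
G(22) = mex{0,3,2,3} = 1
G(23) = mex{1,2,3,2} = 0
G(24) = mex{0,0,2,0} = 1
G(25) = mex{1,1,0,1} = 2
G(26) = mex{2,0,1,0} = 3
G(27) = mex{3,1,0,1} = 2
G(28) = mex{2,2,1,2} = 0
G(29) = mex{0,3,2,3} = 1
G(30) = mex{1,2,3,2} = 0
G(31) = mex{0,0,2,0} = 1
G(32) = mex{1,1,0,1} = 2
G(33) = mex{2,0,1,0} = 3
G(34) = mex{3,1,0,1} = 2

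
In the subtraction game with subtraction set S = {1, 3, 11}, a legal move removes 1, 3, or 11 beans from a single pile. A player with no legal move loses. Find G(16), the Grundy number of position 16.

G(0) = 0
G(1) = mex{0} = 1
G(2) = mex{1} = 0
G(3) = mex{0,0} = 1
G(4) = mex{1,1} = 0
G(5) = mex{0,0} = 1
G(6) = mex{1,1} = 0
G(7) = mex{0,0} = 1
G(8) = mex{1,1} = 0
G(9) = mex{0,0} = 1
G(10) = mex{1,1} = 0
G(11) = mex{0,0,0} = 1
G(12) = mex{1,1,1} = 0
G(13) = mex{0,0,0} = 1
G(14) = mex{1,1,1} = 0
G(15) = mex{0,0,0} = 1
G(16) = mex{1,1,1} = 0

0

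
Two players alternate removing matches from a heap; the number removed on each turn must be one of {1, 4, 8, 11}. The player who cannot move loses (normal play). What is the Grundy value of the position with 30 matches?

1

n :  0  1  2  3  4  5  6  7  8  9 10 11 12 13 14 15 16 17 18 19 20 21 22 23 24 25 26 27 28 29 30
G :  0  1  0  1  2  0  1  0  1  2  3  2  0  1  0  1  2  0  1  0  1  2  3  2  0  1  0  1  2  0  1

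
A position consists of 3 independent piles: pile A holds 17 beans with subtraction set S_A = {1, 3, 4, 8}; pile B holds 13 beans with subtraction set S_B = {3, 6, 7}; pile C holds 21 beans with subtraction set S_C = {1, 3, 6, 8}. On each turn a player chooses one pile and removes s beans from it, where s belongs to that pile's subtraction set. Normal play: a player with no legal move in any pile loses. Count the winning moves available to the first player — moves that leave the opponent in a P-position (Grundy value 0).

7

Pile A, S = {1, 3, 4, 8}:
n :  0  1  2  3  4  5  6  7  8  9 10 11 12 13 14 15 16 17
G :  0  1  0  1  2  3  2  0  1  0  1  2  3  2  0  1  0  1
G_A(17) = 1.
Pile B, S = {3, 6, 7}:
n :  0  1  2  3  4  5  6  7  8  9 10 11 12 13
G :  0  0  0  1  1  1  2  2  2  3  0  0  0  1
G_B(13) = 1.
Pile C, S = {1, 3, 6, 8}:
n :  0  1  2  3  4  5  6  7  8  9 10 11 12 13 14 15 16 17 18 19 20 21
G :  0  1  0  1  0  1  2  3  2  0  1  0  1  0  1  2  3  2  0  1  0  1
G_C(21) = 1.
Combined Grundy value = 1 ⊕ 1 ⊕ 1 = 1.
A winning move leaves total XOR = 0, i.e. changes one component's Grundy value g to g ⊕ X where X is the current total.
Pile A: need g' = 1⊕1 = 0. Options: 17−1→G=0, 17−3→G=0, 17−4→G=2, 17−8→G=0. Hits: 3.
Pile B: need g' = 1⊕1 = 0. Options: 13−3→G=0, 13−6→G=2, 13−7→G=2. Hits: 1.
Pile C: need g' = 1⊕1 = 0. Options: 21−1→G=0, 21−3→G=0, 21−6→G=2, 21−8→G=0. Hits: 3.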